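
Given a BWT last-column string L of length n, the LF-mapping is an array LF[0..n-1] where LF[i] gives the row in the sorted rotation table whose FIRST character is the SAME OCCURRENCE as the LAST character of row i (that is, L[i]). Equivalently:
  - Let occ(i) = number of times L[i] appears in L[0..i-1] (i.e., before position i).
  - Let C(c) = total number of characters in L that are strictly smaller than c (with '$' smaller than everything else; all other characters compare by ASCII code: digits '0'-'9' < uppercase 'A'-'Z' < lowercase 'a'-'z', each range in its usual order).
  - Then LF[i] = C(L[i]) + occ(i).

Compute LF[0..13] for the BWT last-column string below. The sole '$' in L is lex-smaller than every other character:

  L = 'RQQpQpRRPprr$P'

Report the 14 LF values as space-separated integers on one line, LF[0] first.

Char counts: '$':1, 'P':2, 'Q':3, 'R':3, 'p':3, 'r':2
C (first-col start): C('$')=0, C('P')=1, C('Q')=3, C('R')=6, C('p')=9, C('r')=12
L[0]='R': occ=0, LF[0]=C('R')+0=6+0=6
L[1]='Q': occ=0, LF[1]=C('Q')+0=3+0=3
L[2]='Q': occ=1, LF[2]=C('Q')+1=3+1=4
L[3]='p': occ=0, LF[3]=C('p')+0=9+0=9
L[4]='Q': occ=2, LF[4]=C('Q')+2=3+2=5
L[5]='p': occ=1, LF[5]=C('p')+1=9+1=10
L[6]='R': occ=1, LF[6]=C('R')+1=6+1=7
L[7]='R': occ=2, LF[7]=C('R')+2=6+2=8
L[8]='P': occ=0, LF[8]=C('P')+0=1+0=1
L[9]='p': occ=2, LF[9]=C('p')+2=9+2=11
L[10]='r': occ=0, LF[10]=C('r')+0=12+0=12
L[11]='r': occ=1, LF[11]=C('r')+1=12+1=13
L[12]='$': occ=0, LF[12]=C('$')+0=0+0=0
L[13]='P': occ=1, LF[13]=C('P')+1=1+1=2

Answer: 6 3 4 9 5 10 7 8 1 11 12 13 0 2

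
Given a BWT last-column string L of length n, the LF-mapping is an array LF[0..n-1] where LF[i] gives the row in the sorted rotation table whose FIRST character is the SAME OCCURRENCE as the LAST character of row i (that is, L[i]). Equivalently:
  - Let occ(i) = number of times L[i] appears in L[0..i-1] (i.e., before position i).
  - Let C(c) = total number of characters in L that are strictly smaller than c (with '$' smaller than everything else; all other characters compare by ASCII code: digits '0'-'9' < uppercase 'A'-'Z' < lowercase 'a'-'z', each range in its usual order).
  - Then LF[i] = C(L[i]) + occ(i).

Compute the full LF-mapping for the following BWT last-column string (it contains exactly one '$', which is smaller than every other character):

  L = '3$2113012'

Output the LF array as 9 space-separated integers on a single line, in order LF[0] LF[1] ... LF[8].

Char counts: '$':1, '0':1, '1':3, '2':2, '3':2
C (first-col start): C('$')=0, C('0')=1, C('1')=2, C('2')=5, C('3')=7
L[0]='3': occ=0, LF[0]=C('3')+0=7+0=7
L[1]='$': occ=0, LF[1]=C('$')+0=0+0=0
L[2]='2': occ=0, LF[2]=C('2')+0=5+0=5
L[3]='1': occ=0, LF[3]=C('1')+0=2+0=2
L[4]='1': occ=1, LF[4]=C('1')+1=2+1=3
L[5]='3': occ=1, LF[5]=C('3')+1=7+1=8
L[6]='0': occ=0, LF[6]=C('0')+0=1+0=1
L[7]='1': occ=2, LF[7]=C('1')+2=2+2=4
L[8]='2': occ=1, LF[8]=C('2')+1=5+1=6

Answer: 7 0 5 2 3 8 1 4 6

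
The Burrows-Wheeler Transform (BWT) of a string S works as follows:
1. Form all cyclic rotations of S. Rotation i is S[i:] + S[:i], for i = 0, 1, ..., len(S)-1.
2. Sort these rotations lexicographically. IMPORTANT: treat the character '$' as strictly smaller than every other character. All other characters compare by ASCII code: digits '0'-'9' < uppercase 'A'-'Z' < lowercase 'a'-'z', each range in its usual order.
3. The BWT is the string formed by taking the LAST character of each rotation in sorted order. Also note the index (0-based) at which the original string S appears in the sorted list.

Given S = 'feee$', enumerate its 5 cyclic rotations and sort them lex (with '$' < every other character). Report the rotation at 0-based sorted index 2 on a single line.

All 5 rotations (rotation i = S[i:]+S[:i]):
  rot[0] = feee$
  rot[1] = eee$f
  rot[2] = ee$fe
  rot[3] = e$fee
  rot[4] = $feee
Sorted (with $ < everything):
  sorted[0] = $feee
  sorted[1] = e$fee
  sorted[2] = ee$fe
  sorted[3] = eee$f
  sorted[4] = feee$
sorted[2] = ee$fe

Answer: ee$fe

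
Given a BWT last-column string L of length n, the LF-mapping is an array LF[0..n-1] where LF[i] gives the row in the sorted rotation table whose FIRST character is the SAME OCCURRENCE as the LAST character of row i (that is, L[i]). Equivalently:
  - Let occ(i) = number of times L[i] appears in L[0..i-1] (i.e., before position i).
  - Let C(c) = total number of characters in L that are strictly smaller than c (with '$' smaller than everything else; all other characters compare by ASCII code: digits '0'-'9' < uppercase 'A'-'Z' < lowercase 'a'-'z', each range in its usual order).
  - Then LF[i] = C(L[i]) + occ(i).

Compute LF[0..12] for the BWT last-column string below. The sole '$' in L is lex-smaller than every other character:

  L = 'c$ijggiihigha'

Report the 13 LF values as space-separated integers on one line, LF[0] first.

Answer: 2 0 8 12 3 4 9 10 6 11 5 7 1

Derivation:
Char counts: '$':1, 'a':1, 'c':1, 'g':3, 'h':2, 'i':4, 'j':1
C (first-col start): C('$')=0, C('a')=1, C('c')=2, C('g')=3, C('h')=6, C('i')=8, C('j')=12
L[0]='c': occ=0, LF[0]=C('c')+0=2+0=2
L[1]='$': occ=0, LF[1]=C('$')+0=0+0=0
L[2]='i': occ=0, LF[2]=C('i')+0=8+0=8
L[3]='j': occ=0, LF[3]=C('j')+0=12+0=12
L[4]='g': occ=0, LF[4]=C('g')+0=3+0=3
L[5]='g': occ=1, LF[5]=C('g')+1=3+1=4
L[6]='i': occ=1, LF[6]=C('i')+1=8+1=9
L[7]='i': occ=2, LF[7]=C('i')+2=8+2=10
L[8]='h': occ=0, LF[8]=C('h')+0=6+0=6
L[9]='i': occ=3, LF[9]=C('i')+3=8+3=11
L[10]='g': occ=2, LF[10]=C('g')+2=3+2=5
L[11]='h': occ=1, LF[11]=C('h')+1=6+1=7
L[12]='a': occ=0, LF[12]=C('a')+0=1+0=1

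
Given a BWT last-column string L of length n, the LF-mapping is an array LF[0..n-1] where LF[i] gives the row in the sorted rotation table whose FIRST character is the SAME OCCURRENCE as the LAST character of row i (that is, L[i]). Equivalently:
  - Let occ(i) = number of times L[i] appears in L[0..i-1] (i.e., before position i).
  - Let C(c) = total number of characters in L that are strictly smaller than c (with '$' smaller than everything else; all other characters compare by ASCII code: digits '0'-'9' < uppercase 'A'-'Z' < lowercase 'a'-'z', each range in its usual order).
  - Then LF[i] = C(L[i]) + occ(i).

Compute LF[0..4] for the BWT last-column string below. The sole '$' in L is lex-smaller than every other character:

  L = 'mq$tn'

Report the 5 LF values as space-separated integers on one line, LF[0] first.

Answer: 1 3 0 4 2

Derivation:
Char counts: '$':1, 'm':1, 'n':1, 'q':1, 't':1
C (first-col start): C('$')=0, C('m')=1, C('n')=2, C('q')=3, C('t')=4
L[0]='m': occ=0, LF[0]=C('m')+0=1+0=1
L[1]='q': occ=0, LF[1]=C('q')+0=3+0=3
L[2]='$': occ=0, LF[2]=C('$')+0=0+0=0
L[3]='t': occ=0, LF[3]=C('t')+0=4+0=4
L[4]='n': occ=0, LF[4]=C('n')+0=2+0=2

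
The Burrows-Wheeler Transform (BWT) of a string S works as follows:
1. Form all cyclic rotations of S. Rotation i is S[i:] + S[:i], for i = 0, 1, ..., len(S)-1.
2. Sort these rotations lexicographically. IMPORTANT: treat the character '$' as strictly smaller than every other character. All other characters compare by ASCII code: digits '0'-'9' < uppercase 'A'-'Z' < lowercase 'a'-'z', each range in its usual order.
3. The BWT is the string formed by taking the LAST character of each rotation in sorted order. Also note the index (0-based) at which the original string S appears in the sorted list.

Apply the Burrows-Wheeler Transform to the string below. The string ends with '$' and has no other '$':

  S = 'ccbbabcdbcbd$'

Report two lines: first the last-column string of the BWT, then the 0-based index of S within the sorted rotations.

Answer: dbbcdaccb$bbc
9

Derivation:
All 13 rotations (rotation i = S[i:]+S[:i]):
  rot[0] = ccbbabcdbcbd$
  rot[1] = cbbabcdbcbd$c
  rot[2] = bbabcdbcbd$cc
  rot[3] = babcdbcbd$ccb
  rot[4] = abcdbcbd$ccbb
  rot[5] = bcdbcbd$ccbba
  rot[6] = cdbcbd$ccbbab
  rot[7] = dbcbd$ccbbabc
  rot[8] = bcbd$ccbbabcd
  rot[9] = cbd$ccbbabcdb
  rot[10] = bd$ccbbabcdbc
  rot[11] = d$ccbbabcdbcb
  rot[12] = $ccbbabcdbcbd
Sorted (with $ < everything):
  sorted[0] = $ccbbabcdbcbd  (last char: 'd')
  sorted[1] = abcdbcbd$ccbb  (last char: 'b')
  sorted[2] = babcdbcbd$ccb  (last char: 'b')
  sorted[3] = bbabcdbcbd$cc  (last char: 'c')
  sorted[4] = bcbd$ccbbabcd  (last char: 'd')
  sorted[5] = bcdbcbd$ccbba  (last char: 'a')
  sorted[6] = bd$ccbbabcdbc  (last char: 'c')
  sorted[7] = cbbabcdbcbd$c  (last char: 'c')
  sorted[8] = cbd$ccbbabcdb  (last char: 'b')
  sorted[9] = ccbbabcdbcbd$  (last char: '$')
  sorted[10] = cdbcbd$ccbbab  (last char: 'b')
  sorted[11] = d$ccbbabcdbcb  (last char: 'b')
  sorted[12] = dbcbd$ccbbabc  (last char: 'c')
Last column: dbbcdaccb$bbc
Original string S is at sorted index 9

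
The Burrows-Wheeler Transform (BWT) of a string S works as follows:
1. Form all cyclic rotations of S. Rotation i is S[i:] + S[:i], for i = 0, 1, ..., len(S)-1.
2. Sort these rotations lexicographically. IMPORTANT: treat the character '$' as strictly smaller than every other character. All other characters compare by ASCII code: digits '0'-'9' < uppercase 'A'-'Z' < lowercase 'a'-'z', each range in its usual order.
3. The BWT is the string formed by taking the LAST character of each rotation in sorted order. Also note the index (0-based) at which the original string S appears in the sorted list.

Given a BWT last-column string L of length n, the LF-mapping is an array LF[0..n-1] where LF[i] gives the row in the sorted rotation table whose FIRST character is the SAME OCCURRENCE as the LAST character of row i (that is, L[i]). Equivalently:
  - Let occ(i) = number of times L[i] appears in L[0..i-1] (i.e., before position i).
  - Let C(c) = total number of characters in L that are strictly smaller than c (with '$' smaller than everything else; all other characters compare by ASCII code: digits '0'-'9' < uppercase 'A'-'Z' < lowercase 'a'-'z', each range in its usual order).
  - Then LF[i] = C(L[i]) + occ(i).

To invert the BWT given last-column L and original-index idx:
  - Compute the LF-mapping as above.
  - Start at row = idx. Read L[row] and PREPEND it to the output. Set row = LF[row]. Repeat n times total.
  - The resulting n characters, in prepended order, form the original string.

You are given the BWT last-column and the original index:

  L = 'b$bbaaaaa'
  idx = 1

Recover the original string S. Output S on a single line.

Answer: aabaabab$

Derivation:
LF mapping: 6 0 7 8 1 2 3 4 5
Walk LF starting at row 1, prepending L[row]:
  step 1: row=1, L[1]='$', prepend. Next row=LF[1]=0
  step 2: row=0, L[0]='b', prepend. Next row=LF[0]=6
  step 3: row=6, L[6]='a', prepend. Next row=LF[6]=3
  step 4: row=3, L[3]='b', prepend. Next row=LF[3]=8
  step 5: row=8, L[8]='a', prepend. Next row=LF[8]=5
  step 6: row=5, L[5]='a', prepend. Next row=LF[5]=2
  step 7: row=2, L[2]='b', prepend. Next row=LF[2]=7
  step 8: row=7, L[7]='a', prepend. Next row=LF[7]=4
  step 9: row=4, L[4]='a', prepend. Next row=LF[4]=1
Reversed output: aabaabab$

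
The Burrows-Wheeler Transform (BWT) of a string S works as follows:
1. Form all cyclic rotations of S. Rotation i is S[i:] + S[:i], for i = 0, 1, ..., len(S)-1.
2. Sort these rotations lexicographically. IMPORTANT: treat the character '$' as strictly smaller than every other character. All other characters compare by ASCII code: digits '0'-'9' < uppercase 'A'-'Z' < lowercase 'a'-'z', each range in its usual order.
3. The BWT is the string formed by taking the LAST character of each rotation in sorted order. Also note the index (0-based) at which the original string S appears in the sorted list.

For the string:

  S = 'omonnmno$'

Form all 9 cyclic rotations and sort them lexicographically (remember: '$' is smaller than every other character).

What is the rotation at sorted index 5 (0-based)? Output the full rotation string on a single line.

Answer: no$omonnm

Derivation:
All 9 rotations (rotation i = S[i:]+S[:i]):
  rot[0] = omonnmno$
  rot[1] = monnmno$o
  rot[2] = onnmno$om
  rot[3] = nnmno$omo
  rot[4] = nmno$omon
  rot[5] = mno$omonn
  rot[6] = no$omonnm
  rot[7] = o$omonnmn
  rot[8] = $omonnmno
Sorted (with $ < everything):
  sorted[0] = $omonnmno
  sorted[1] = mno$omonn
  sorted[2] = monnmno$o
  sorted[3] = nmno$omon
  sorted[4] = nnmno$omo
  sorted[5] = no$omonnm
  sorted[6] = o$omonnmn
  sorted[7] = omonnmno$
  sorted[8] = onnmno$om
sorted[5] = no$omonnm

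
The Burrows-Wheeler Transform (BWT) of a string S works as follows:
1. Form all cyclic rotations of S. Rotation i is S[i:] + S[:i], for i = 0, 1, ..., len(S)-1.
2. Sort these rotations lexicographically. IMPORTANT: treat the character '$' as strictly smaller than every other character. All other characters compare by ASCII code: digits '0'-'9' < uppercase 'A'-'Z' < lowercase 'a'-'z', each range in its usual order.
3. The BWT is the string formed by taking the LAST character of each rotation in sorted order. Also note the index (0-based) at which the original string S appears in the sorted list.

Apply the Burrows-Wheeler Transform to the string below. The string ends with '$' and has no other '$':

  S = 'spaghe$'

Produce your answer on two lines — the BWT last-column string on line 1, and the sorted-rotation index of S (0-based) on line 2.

Answer: ephags$
6

Derivation:
All 7 rotations (rotation i = S[i:]+S[:i]):
  rot[0] = spaghe$
  rot[1] = paghe$s
  rot[2] = aghe$sp
  rot[3] = ghe$spa
  rot[4] = he$spag
  rot[5] = e$spagh
  rot[6] = $spaghe
Sorted (with $ < everything):
  sorted[0] = $spaghe  (last char: 'e')
  sorted[1] = aghe$sp  (last char: 'p')
  sorted[2] = e$spagh  (last char: 'h')
  sorted[3] = ghe$spa  (last char: 'a')
  sorted[4] = he$spag  (last char: 'g')
  sorted[5] = paghe$s  (last char: 's')
  sorted[6] = spaghe$  (last char: '$')
Last column: ephags$
Original string S is at sorted index 6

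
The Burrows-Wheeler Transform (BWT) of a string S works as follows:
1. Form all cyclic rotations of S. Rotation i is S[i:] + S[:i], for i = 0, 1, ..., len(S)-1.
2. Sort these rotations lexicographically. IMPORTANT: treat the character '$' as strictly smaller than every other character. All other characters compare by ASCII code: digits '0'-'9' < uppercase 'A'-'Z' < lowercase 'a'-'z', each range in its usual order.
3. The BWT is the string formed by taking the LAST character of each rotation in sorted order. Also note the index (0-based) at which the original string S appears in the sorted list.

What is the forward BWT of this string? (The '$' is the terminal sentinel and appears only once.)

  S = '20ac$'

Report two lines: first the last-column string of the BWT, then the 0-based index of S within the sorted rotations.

All 5 rotations (rotation i = S[i:]+S[:i]):
  rot[0] = 20ac$
  rot[1] = 0ac$2
  rot[2] = ac$20
  rot[3] = c$20a
  rot[4] = $20ac
Sorted (with $ < everything):
  sorted[0] = $20ac  (last char: 'c')
  sorted[1] = 0ac$2  (last char: '2')
  sorted[2] = 20ac$  (last char: '$')
  sorted[3] = ac$20  (last char: '0')
  sorted[4] = c$20a  (last char: 'a')
Last column: c2$0a
Original string S is at sorted index 2

Answer: c2$0a
2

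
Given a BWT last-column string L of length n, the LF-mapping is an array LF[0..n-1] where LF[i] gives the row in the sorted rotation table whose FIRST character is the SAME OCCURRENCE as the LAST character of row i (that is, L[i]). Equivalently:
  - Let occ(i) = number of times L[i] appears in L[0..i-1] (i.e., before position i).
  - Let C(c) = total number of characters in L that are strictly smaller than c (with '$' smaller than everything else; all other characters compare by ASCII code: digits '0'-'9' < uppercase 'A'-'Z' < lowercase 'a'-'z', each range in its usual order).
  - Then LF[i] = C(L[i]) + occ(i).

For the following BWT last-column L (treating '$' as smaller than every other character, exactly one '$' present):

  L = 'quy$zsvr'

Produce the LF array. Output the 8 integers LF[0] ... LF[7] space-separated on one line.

Char counts: '$':1, 'q':1, 'r':1, 's':1, 'u':1, 'v':1, 'y':1, 'z':1
C (first-col start): C('$')=0, C('q')=1, C('r')=2, C('s')=3, C('u')=4, C('v')=5, C('y')=6, C('z')=7
L[0]='q': occ=0, LF[0]=C('q')+0=1+0=1
L[1]='u': occ=0, LF[1]=C('u')+0=4+0=4
L[2]='y': occ=0, LF[2]=C('y')+0=6+0=6
L[3]='$': occ=0, LF[3]=C('$')+0=0+0=0
L[4]='z': occ=0, LF[4]=C('z')+0=7+0=7
L[5]='s': occ=0, LF[5]=C('s')+0=3+0=3
L[6]='v': occ=0, LF[6]=C('v')+0=5+0=5
L[7]='r': occ=0, LF[7]=C('r')+0=2+0=2

Answer: 1 4 6 0 7 3 5 2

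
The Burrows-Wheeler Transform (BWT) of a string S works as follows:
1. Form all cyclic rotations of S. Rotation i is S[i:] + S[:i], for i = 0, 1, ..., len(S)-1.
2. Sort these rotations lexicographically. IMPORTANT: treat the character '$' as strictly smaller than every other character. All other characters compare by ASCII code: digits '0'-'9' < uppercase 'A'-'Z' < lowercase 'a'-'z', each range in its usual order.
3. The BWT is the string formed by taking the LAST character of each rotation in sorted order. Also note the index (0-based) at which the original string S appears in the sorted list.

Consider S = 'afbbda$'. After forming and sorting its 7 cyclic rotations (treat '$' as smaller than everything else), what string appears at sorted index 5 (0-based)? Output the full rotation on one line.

All 7 rotations (rotation i = S[i:]+S[:i]):
  rot[0] = afbbda$
  rot[1] = fbbda$a
  rot[2] = bbda$af
  rot[3] = bda$afb
  rot[4] = da$afbb
  rot[5] = a$afbbd
  rot[6] = $afbbda
Sorted (with $ < everything):
  sorted[0] = $afbbda
  sorted[1] = a$afbbd
  sorted[2] = afbbda$
  sorted[3] = bbda$af
  sorted[4] = bda$afb
  sorted[5] = da$afbb
  sorted[6] = fbbda$a
sorted[5] = da$afbb

Answer: da$afbb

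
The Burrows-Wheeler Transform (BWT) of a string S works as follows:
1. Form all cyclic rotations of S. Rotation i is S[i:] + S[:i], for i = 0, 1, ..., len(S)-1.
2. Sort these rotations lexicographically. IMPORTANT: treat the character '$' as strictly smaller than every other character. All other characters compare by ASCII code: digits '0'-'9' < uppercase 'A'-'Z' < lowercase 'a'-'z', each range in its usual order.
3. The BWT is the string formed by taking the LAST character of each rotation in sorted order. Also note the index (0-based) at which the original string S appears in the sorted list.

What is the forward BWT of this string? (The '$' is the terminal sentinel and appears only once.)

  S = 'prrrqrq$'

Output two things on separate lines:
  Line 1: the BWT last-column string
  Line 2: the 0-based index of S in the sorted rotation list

Answer: q$rrqrrp
1

Derivation:
All 8 rotations (rotation i = S[i:]+S[:i]):
  rot[0] = prrrqrq$
  rot[1] = rrrqrq$p
  rot[2] = rrqrq$pr
  rot[3] = rqrq$prr
  rot[4] = qrq$prrr
  rot[5] = rq$prrrq
  rot[6] = q$prrrqr
  rot[7] = $prrrqrq
Sorted (with $ < everything):
  sorted[0] = $prrrqrq  (last char: 'q')
  sorted[1] = prrrqrq$  (last char: '$')
  sorted[2] = q$prrrqr  (last char: 'r')
  sorted[3] = qrq$prrr  (last char: 'r')
  sorted[4] = rq$prrrq  (last char: 'q')
  sorted[5] = rqrq$prr  (last char: 'r')
  sorted[6] = rrqrq$pr  (last char: 'r')
  sorted[7] = rrrqrq$p  (last char: 'p')
Last column: q$rrqrrp
Original string S is at sorted index 1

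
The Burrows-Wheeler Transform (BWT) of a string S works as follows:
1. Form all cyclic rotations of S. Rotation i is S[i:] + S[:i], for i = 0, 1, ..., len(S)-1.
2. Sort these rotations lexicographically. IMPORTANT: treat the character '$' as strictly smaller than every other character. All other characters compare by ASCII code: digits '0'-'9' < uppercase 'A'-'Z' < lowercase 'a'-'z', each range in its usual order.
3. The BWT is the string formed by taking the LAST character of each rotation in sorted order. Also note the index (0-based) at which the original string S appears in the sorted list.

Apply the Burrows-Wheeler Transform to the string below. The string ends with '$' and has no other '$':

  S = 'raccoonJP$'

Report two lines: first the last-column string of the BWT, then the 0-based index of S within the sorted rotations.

All 10 rotations (rotation i = S[i:]+S[:i]):
  rot[0] = raccoonJP$
  rot[1] = accoonJP$r
  rot[2] = ccoonJP$ra
  rot[3] = coonJP$rac
  rot[4] = oonJP$racc
  rot[5] = onJP$racco
  rot[6] = nJP$raccoo
  rot[7] = JP$raccoon
  rot[8] = P$raccoonJ
  rot[9] = $raccoonJP
Sorted (with $ < everything):
  sorted[0] = $raccoonJP  (last char: 'P')
  sorted[1] = JP$raccoon  (last char: 'n')
  sorted[2] = P$raccoonJ  (last char: 'J')
  sorted[3] = accoonJP$r  (last char: 'r')
  sorted[4] = ccoonJP$ra  (last char: 'a')
  sorted[5] = coonJP$rac  (last char: 'c')
  sorted[6] = nJP$raccoo  (last char: 'o')
  sorted[7] = onJP$racco  (last char: 'o')
  sorted[8] = oonJP$racc  (last char: 'c')
  sorted[9] = raccoonJP$  (last char: '$')
Last column: PnJracooc$
Original string S is at sorted index 9

Answer: PnJracooc$
9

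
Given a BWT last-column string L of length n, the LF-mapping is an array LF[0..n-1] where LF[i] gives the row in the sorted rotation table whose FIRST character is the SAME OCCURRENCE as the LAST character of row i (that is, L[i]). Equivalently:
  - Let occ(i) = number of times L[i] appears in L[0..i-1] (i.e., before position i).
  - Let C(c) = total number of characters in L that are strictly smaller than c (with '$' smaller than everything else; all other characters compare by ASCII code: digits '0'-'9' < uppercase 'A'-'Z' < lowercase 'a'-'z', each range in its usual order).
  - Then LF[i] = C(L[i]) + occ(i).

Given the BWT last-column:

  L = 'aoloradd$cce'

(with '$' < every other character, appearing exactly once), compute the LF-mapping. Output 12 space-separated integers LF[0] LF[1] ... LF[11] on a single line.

Answer: 1 9 8 10 11 2 5 6 0 3 4 7

Derivation:
Char counts: '$':1, 'a':2, 'c':2, 'd':2, 'e':1, 'l':1, 'o':2, 'r':1
C (first-col start): C('$')=0, C('a')=1, C('c')=3, C('d')=5, C('e')=7, C('l')=8, C('o')=9, C('r')=11
L[0]='a': occ=0, LF[0]=C('a')+0=1+0=1
L[1]='o': occ=0, LF[1]=C('o')+0=9+0=9
L[2]='l': occ=0, LF[2]=C('l')+0=8+0=8
L[3]='o': occ=1, LF[3]=C('o')+1=9+1=10
L[4]='r': occ=0, LF[4]=C('r')+0=11+0=11
L[5]='a': occ=1, LF[5]=C('a')+1=1+1=2
L[6]='d': occ=0, LF[6]=C('d')+0=5+0=5
L[7]='d': occ=1, LF[7]=C('d')+1=5+1=6
L[8]='$': occ=0, LF[8]=C('$')+0=0+0=0
L[9]='c': occ=0, LF[9]=C('c')+0=3+0=3
L[10]='c': occ=1, LF[10]=C('c')+1=3+1=4
L[11]='e': occ=0, LF[11]=C('e')+0=7+0=7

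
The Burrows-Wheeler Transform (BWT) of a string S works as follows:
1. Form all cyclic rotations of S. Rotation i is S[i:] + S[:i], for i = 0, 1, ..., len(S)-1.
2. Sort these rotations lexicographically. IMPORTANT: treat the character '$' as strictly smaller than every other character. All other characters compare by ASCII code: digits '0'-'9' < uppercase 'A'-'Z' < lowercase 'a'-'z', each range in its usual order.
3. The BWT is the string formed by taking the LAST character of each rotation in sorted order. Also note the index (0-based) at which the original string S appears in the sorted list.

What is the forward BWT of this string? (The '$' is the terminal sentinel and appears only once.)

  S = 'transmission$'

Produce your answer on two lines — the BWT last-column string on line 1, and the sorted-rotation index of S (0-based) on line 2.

All 13 rotations (rotation i = S[i:]+S[:i]):
  rot[0] = transmission$
  rot[1] = ransmission$t
  rot[2] = ansmission$tr
  rot[3] = nsmission$tra
  rot[4] = smission$tran
  rot[5] = mission$trans
  rot[6] = ission$transm
  rot[7] = ssion$transmi
  rot[8] = sion$transmis
  rot[9] = ion$transmiss
  rot[10] = on$transmissi
  rot[11] = n$transmissio
  rot[12] = $transmission
Sorted (with $ < everything):
  sorted[0] = $transmission  (last char: 'n')
  sorted[1] = ansmission$tr  (last char: 'r')
  sorted[2] = ion$transmiss  (last char: 's')
  sorted[3] = ission$transm  (last char: 'm')
  sorted[4] = mission$trans  (last char: 's')
  sorted[5] = n$transmissio  (last char: 'o')
  sorted[6] = nsmission$tra  (last char: 'a')
  sorted[7] = on$transmissi  (last char: 'i')
  sorted[8] = ransmission$t  (last char: 't')
  sorted[9] = sion$transmis  (last char: 's')
  sorted[10] = smission$tran  (last char: 'n')
  sorted[11] = ssion$transmi  (last char: 'i')
  sorted[12] = transmission$  (last char: '$')
Last column: nrsmsoaitsni$
Original string S is at sorted index 12

Answer: nrsmsoaitsni$
12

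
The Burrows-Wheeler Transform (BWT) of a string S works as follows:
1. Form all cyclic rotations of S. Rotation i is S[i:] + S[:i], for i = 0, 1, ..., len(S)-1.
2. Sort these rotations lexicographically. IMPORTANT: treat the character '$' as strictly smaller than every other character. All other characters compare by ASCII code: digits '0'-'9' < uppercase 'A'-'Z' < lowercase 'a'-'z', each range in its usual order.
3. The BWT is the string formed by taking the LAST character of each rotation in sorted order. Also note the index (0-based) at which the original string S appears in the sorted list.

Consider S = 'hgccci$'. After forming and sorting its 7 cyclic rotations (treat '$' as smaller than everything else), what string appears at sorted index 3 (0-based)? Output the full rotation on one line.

All 7 rotations (rotation i = S[i:]+S[:i]):
  rot[0] = hgccci$
  rot[1] = gccci$h
  rot[2] = ccci$hg
  rot[3] = cci$hgc
  rot[4] = ci$hgcc
  rot[5] = i$hgccc
  rot[6] = $hgccci
Sorted (with $ < everything):
  sorted[0] = $hgccci
  sorted[1] = ccci$hg
  sorted[2] = cci$hgc
  sorted[3] = ci$hgcc
  sorted[4] = gccci$h
  sorted[5] = hgccci$
  sorted[6] = i$hgccc
sorted[3] = ci$hgcc

Answer: ci$hgcc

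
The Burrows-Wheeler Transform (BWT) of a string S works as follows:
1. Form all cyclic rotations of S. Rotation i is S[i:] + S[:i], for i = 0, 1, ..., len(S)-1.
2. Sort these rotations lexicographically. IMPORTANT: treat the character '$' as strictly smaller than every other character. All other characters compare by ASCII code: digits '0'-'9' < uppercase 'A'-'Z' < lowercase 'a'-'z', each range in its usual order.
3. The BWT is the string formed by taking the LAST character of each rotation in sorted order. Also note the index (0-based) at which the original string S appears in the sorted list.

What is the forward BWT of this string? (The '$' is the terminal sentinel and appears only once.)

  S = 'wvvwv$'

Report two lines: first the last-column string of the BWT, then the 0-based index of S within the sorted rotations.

All 6 rotations (rotation i = S[i:]+S[:i]):
  rot[0] = wvvwv$
  rot[1] = vvwv$w
  rot[2] = vwv$wv
  rot[3] = wv$wvv
  rot[4] = v$wvvw
  rot[5] = $wvvwv
Sorted (with $ < everything):
  sorted[0] = $wvvwv  (last char: 'v')
  sorted[1] = v$wvvw  (last char: 'w')
  sorted[2] = vvwv$w  (last char: 'w')
  sorted[3] = vwv$wv  (last char: 'v')
  sorted[4] = wv$wvv  (last char: 'v')
  sorted[5] = wvvwv$  (last char: '$')
Last column: vwwvv$
Original string S is at sorted index 5

Answer: vwwvv$
5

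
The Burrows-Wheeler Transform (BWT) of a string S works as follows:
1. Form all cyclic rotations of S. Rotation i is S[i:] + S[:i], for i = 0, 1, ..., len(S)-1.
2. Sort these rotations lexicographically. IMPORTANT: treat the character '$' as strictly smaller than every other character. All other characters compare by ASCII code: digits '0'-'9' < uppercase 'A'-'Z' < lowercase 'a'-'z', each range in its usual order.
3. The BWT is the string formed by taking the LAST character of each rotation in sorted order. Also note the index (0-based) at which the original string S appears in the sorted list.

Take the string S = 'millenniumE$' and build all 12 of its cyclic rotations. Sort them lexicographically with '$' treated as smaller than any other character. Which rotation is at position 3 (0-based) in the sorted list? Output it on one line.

All 12 rotations (rotation i = S[i:]+S[:i]):
  rot[0] = millenniumE$
  rot[1] = illenniumE$m
  rot[2] = llenniumE$mi
  rot[3] = lenniumE$mil
  rot[4] = enniumE$mill
  rot[5] = nniumE$mille
  rot[6] = niumE$millen
  rot[7] = iumE$millenn
  rot[8] = umE$millenni
  rot[9] = mE$millenniu
  rot[10] = E$millennium
  rot[11] = $millenniumE
Sorted (with $ < everything):
  sorted[0] = $millenniumE
  sorted[1] = E$millennium
  sorted[2] = enniumE$mill
  sorted[3] = illenniumE$m
  sorted[4] = iumE$millenn
  sorted[5] = lenniumE$mil
  sorted[6] = llenniumE$mi
  sorted[7] = mE$millenniu
  sorted[8] = millenniumE$
  sorted[9] = niumE$millen
  sorted[10] = nniumE$mille
  sorted[11] = umE$millenni
sorted[3] = illenniumE$m

Answer: illenniumE$m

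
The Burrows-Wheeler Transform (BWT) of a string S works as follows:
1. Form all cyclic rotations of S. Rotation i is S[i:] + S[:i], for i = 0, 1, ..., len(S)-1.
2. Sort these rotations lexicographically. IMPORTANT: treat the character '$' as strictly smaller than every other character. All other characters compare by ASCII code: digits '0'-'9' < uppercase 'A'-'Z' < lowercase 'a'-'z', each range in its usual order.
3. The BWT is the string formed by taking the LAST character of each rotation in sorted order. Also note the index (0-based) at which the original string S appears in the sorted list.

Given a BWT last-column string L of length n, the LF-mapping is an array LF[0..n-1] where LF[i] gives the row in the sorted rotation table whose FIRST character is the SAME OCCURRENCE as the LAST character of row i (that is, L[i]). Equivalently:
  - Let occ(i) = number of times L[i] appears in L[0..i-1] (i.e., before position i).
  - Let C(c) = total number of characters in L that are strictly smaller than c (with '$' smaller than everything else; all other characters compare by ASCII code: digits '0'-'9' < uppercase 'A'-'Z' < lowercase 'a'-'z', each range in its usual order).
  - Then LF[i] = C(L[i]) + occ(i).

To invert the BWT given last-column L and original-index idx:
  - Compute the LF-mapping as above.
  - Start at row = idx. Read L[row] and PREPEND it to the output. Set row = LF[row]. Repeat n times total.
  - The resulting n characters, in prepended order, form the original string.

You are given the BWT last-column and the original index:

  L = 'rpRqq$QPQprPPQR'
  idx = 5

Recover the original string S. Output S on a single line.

LF mapping: 13 9 7 11 12 0 4 1 5 10 14 2 3 6 8
Walk LF starting at row 5, prepending L[row]:
  step 1: row=5, L[5]='$', prepend. Next row=LF[5]=0
  step 2: row=0, L[0]='r', prepend. Next row=LF[0]=13
  step 3: row=13, L[13]='Q', prepend. Next row=LF[13]=6
  step 4: row=6, L[6]='Q', prepend. Next row=LF[6]=4
  step 5: row=4, L[4]='q', prepend. Next row=LF[4]=12
  step 6: row=12, L[12]='P', prepend. Next row=LF[12]=3
  step 7: row=3, L[3]='q', prepend. Next row=LF[3]=11
  step 8: row=11, L[11]='P', prepend. Next row=LF[11]=2
  step 9: row=2, L[2]='R', prepend. Next row=LF[2]=7
  step 10: row=7, L[7]='P', prepend. Next row=LF[7]=1
  step 11: row=1, L[1]='p', prepend. Next row=LF[1]=9
  step 12: row=9, L[9]='p', prepend. Next row=LF[9]=10
  step 13: row=10, L[10]='r', prepend. Next row=LF[10]=14
  step 14: row=14, L[14]='R', prepend. Next row=LF[14]=8
  step 15: row=8, L[8]='Q', prepend. Next row=LF[8]=5
Reversed output: QRrppPRPqPqQQr$

Answer: QRrppPRPqPqQQr$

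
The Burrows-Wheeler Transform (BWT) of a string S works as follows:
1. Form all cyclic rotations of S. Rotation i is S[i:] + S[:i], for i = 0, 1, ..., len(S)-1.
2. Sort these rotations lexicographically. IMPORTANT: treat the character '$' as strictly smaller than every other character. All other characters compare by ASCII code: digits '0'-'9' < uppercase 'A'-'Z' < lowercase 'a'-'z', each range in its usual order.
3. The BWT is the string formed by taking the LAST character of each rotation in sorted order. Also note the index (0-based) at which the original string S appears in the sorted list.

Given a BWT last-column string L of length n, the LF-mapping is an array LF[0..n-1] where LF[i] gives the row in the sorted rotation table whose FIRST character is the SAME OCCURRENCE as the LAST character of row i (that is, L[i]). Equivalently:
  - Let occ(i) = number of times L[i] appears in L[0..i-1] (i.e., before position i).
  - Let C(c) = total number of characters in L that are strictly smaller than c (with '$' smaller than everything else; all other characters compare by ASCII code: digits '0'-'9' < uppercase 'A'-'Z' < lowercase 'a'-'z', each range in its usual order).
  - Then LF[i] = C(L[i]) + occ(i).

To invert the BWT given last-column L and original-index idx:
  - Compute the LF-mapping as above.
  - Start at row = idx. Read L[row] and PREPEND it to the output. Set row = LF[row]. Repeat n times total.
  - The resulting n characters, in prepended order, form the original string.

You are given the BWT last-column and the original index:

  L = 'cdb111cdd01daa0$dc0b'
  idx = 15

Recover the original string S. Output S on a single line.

Answer: d0ac1110dbdd1b0cdac$

Derivation:
LF mapping: 12 15 10 4 5 6 13 16 17 1 7 18 8 9 2 0 19 14 3 11
Walk LF starting at row 15, prepending L[row]:
  step 1: row=15, L[15]='$', prepend. Next row=LF[15]=0
  step 2: row=0, L[0]='c', prepend. Next row=LF[0]=12
  step 3: row=12, L[12]='a', prepend. Next row=LF[12]=8
  step 4: row=8, L[8]='d', prepend. Next row=LF[8]=17
  step 5: row=17, L[17]='c', prepend. Next row=LF[17]=14
  step 6: row=14, L[14]='0', prepend. Next row=LF[14]=2
  step 7: row=2, L[2]='b', prepend. Next row=LF[2]=10
  step 8: row=10, L[10]='1', prepend. Next row=LF[10]=7
  step 9: row=7, L[7]='d', prepend. Next row=LF[7]=16
  step 10: row=16, L[16]='d', prepend. Next row=LF[16]=19
  step 11: row=19, L[19]='b', prepend. Next row=LF[19]=11
  step 12: row=11, L[11]='d', prepend. Next row=LF[11]=18
  step 13: row=18, L[18]='0', prepend. Next row=LF[18]=3
  step 14: row=3, L[3]='1', prepend. Next row=LF[3]=4
  step 15: row=4, L[4]='1', prepend. Next row=LF[4]=5
  step 16: row=5, L[5]='1', prepend. Next row=LF[5]=6
  step 17: row=6, L[6]='c', prepend. Next row=LF[6]=13
  step 18: row=13, L[13]='a', prepend. Next row=LF[13]=9
  step 19: row=9, L[9]='0', prepend. Next row=LF[9]=1
  step 20: row=1, L[1]='d', prepend. Next row=LF[1]=15
Reversed output: d0ac1110dbdd1b0cdac$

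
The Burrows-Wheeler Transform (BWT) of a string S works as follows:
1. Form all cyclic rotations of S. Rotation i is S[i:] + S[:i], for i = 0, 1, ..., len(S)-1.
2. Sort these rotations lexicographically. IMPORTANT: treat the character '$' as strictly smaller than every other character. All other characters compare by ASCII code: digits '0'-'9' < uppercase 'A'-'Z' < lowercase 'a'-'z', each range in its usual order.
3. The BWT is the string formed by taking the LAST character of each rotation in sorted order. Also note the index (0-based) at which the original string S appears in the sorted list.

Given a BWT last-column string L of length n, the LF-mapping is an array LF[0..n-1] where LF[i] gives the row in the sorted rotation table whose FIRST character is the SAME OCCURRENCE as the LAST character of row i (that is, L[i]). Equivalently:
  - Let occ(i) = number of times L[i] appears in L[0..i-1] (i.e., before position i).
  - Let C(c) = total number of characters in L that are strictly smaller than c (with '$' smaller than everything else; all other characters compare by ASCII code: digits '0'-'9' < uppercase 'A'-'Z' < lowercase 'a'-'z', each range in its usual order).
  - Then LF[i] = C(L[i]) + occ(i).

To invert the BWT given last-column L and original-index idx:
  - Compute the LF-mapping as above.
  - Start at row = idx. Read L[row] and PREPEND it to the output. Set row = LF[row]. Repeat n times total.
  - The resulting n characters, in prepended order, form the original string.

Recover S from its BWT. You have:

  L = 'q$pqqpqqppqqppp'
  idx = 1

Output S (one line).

Answer: pppqpqqpqqpqpq$

Derivation:
LF mapping: 8 0 1 9 10 2 11 12 3 4 13 14 5 6 7
Walk LF starting at row 1, prepending L[row]:
  step 1: row=1, L[1]='$', prepend. Next row=LF[1]=0
  step 2: row=0, L[0]='q', prepend. Next row=LF[0]=8
  step 3: row=8, L[8]='p', prepend. Next row=LF[8]=3
  step 4: row=3, L[3]='q', prepend. Next row=LF[3]=9
  step 5: row=9, L[9]='p', prepend. Next row=LF[9]=4
  step 6: row=4, L[4]='q', prepend. Next row=LF[4]=10
  step 7: row=10, L[10]='q', prepend. Next row=LF[10]=13
  step 8: row=13, L[13]='p', prepend. Next row=LF[13]=6
  step 9: row=6, L[6]='q', prepend. Next row=LF[6]=11
  step 10: row=11, L[11]='q', prepend. Next row=LF[11]=14
  step 11: row=14, L[14]='p', prepend. Next row=LF[14]=7
  step 12: row=7, L[7]='q', prepend. Next row=LF[7]=12
  step 13: row=12, L[12]='p', prepend. Next row=LF[12]=5
  step 14: row=5, L[5]='p', prepend. Next row=LF[5]=2
  step 15: row=2, L[2]='p', prepend. Next row=LF[2]=1
Reversed output: pppqpqqpqqpqpq$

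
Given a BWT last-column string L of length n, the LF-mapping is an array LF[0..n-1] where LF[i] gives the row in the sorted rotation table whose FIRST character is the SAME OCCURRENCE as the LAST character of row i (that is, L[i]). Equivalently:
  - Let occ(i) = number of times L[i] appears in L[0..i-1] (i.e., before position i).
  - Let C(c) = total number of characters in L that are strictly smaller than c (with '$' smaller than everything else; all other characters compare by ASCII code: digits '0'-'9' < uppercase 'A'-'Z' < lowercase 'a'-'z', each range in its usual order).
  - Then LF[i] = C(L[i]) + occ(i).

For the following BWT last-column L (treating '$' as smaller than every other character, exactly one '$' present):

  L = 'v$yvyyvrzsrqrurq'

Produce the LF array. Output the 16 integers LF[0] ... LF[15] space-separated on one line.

Char counts: '$':1, 'q':2, 'r':4, 's':1, 'u':1, 'v':3, 'y':3, 'z':1
C (first-col start): C('$')=0, C('q')=1, C('r')=3, C('s')=7, C('u')=8, C('v')=9, C('y')=12, C('z')=15
L[0]='v': occ=0, LF[0]=C('v')+0=9+0=9
L[1]='$': occ=0, LF[1]=C('$')+0=0+0=0
L[2]='y': occ=0, LF[2]=C('y')+0=12+0=12
L[3]='v': occ=1, LF[3]=C('v')+1=9+1=10
L[4]='y': occ=1, LF[4]=C('y')+1=12+1=13
L[5]='y': occ=2, LF[5]=C('y')+2=12+2=14
L[6]='v': occ=2, LF[6]=C('v')+2=9+2=11
L[7]='r': occ=0, LF[7]=C('r')+0=3+0=3
L[8]='z': occ=0, LF[8]=C('z')+0=15+0=15
L[9]='s': occ=0, LF[9]=C('s')+0=7+0=7
L[10]='r': occ=1, LF[10]=C('r')+1=3+1=4
L[11]='q': occ=0, LF[11]=C('q')+0=1+0=1
L[12]='r': occ=2, LF[12]=C('r')+2=3+2=5
L[13]='u': occ=0, LF[13]=C('u')+0=8+0=8
L[14]='r': occ=3, LF[14]=C('r')+3=3+3=6
L[15]='q': occ=1, LF[15]=C('q')+1=1+1=2

Answer: 9 0 12 10 13 14 11 3 15 7 4 1 5 8 6 2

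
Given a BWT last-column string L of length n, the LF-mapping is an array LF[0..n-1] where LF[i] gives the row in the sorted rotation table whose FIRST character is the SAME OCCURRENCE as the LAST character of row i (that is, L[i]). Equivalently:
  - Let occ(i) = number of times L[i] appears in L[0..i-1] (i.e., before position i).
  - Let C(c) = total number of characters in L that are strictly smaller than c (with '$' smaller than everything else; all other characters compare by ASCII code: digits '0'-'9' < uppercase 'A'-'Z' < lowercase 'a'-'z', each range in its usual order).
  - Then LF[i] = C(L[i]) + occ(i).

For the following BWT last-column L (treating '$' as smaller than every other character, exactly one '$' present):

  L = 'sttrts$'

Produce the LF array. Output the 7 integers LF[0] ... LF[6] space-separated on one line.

Char counts: '$':1, 'r':1, 's':2, 't':3
C (first-col start): C('$')=0, C('r')=1, C('s')=2, C('t')=4
L[0]='s': occ=0, LF[0]=C('s')+0=2+0=2
L[1]='t': occ=0, LF[1]=C('t')+0=4+0=4
L[2]='t': occ=1, LF[2]=C('t')+1=4+1=5
L[3]='r': occ=0, LF[3]=C('r')+0=1+0=1
L[4]='t': occ=2, LF[4]=C('t')+2=4+2=6
L[5]='s': occ=1, LF[5]=C('s')+1=2+1=3
L[6]='$': occ=0, LF[6]=C('$')+0=0+0=0

Answer: 2 4 5 1 6 3 0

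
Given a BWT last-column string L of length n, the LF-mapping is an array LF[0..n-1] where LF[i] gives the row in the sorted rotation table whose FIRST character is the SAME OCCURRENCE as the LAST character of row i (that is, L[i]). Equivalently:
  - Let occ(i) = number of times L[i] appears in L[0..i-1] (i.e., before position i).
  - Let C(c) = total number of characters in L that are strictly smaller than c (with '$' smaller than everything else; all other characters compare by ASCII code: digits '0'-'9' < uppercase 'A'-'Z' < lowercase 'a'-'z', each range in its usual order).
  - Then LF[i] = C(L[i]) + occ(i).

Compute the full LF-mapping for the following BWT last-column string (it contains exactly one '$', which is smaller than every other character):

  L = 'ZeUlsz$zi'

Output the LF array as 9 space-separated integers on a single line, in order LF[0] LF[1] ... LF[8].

Char counts: '$':1, 'U':1, 'Z':1, 'e':1, 'i':1, 'l':1, 's':1, 'z':2
C (first-col start): C('$')=0, C('U')=1, C('Z')=2, C('e')=3, C('i')=4, C('l')=5, C('s')=6, C('z')=7
L[0]='Z': occ=0, LF[0]=C('Z')+0=2+0=2
L[1]='e': occ=0, LF[1]=C('e')+0=3+0=3
L[2]='U': occ=0, LF[2]=C('U')+0=1+0=1
L[3]='l': occ=0, LF[3]=C('l')+0=5+0=5
L[4]='s': occ=0, LF[4]=C('s')+0=6+0=6
L[5]='z': occ=0, LF[5]=C('z')+0=7+0=7
L[6]='$': occ=0, LF[6]=C('$')+0=0+0=0
L[7]='z': occ=1, LF[7]=C('z')+1=7+1=8
L[8]='i': occ=0, LF[8]=C('i')+0=4+0=4

Answer: 2 3 1 5 6 7 0 8 4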